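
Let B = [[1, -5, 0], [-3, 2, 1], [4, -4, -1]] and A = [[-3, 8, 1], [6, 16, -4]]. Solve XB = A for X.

X = [[-2, 3, 2], [-4, -6, -2]]

Since B sits to the right of X, X = AB⁻¹.
det B = -3, so B⁻¹ = [[-2/3, 5/3, 5/3], [-1/3, 1/3, 1/3], [-4/3, 16/3, 13/3]].
X = AB⁻¹ = [[-3, 8, 1], [6, 16, -4]] · [[-2/3, 5/3, 5/3], [-1/3, 1/3, 1/3], [-4/3, 16/3, 13/3]] = [[-2, 3, 2], [-4, -6, -2]].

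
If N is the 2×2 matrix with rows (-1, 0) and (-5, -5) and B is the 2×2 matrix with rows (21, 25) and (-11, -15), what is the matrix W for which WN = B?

W = [[4, -5], [-4, 3]]

Since N sits to the right of W, W = BN⁻¹.
det N = 5; the adjugate gives N⁻¹ = [[-1, 0], [1, -1/5]].
W = BN⁻¹ = [[21, 25], [-11, -15]] · [[-1, 0], [1, -1/5]] = [[4, -5], [-4, 3]].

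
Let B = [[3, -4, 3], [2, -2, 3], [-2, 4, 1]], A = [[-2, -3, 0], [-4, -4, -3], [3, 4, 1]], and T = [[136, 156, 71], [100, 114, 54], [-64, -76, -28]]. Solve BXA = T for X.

X = [[-4, -5, 4], [3, 1, 4], [0, -2, 0]]

X = B⁻¹TA⁻¹ (apply B⁻¹ on the left and A⁻¹ on the right).
det B = 2; the adjugate gives B⁻¹ = [[-7, 8, -3], [-4, 9/2, -3/2], [2, -2, 1]].
det A = -1; the adjugate gives A⁻¹ = [[-8, -3, -9], [5, 2, 6], [4, 1, 4]].
B⁻¹T = [[40, 48, 19], [2, 3, 1], [8, 8, 6]].
X = (B⁻¹T)A⁻¹ = [[-4, -5, 4], [3, 1, 4], [0, -2, 0]].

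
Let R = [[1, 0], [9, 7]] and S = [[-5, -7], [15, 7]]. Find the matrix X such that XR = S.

Right-multiplying both sides by R⁻¹ gives X = SR⁻¹.
det R = 7; the adjugate gives R⁻¹ = [[1, 0], [-9/7, 1/7]].
X = SR⁻¹ = [[-5, -7], [15, 7]] · [[1, 0], [-9/7, 1/7]] = [[4, -1], [6, 1]].

X = [[4, -1], [6, 1]]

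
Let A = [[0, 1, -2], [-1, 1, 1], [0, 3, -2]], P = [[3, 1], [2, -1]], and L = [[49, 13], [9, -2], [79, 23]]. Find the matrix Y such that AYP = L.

Y = [[-1, -4], [5, 0], [-5, -1]]

Isolating Y: multiply by A⁻¹ from the left and P⁻¹ from the right, so Y = A⁻¹LP⁻¹.
A has determinant 4; A⁻¹ = [[-5/4, -1, 3/4], [-1/2, 0, 1/2], [-3/4, 0, 1/4]].
det P = -5; the adjugate gives P⁻¹ = [[1/5, 1/5], [2/5, -3/5]].
A⁻¹L = [[-11, 3], [15, 5], [-17, -4]].
Y = (A⁻¹L)P⁻¹ = [[-1, -4], [5, 0], [-5, -1]].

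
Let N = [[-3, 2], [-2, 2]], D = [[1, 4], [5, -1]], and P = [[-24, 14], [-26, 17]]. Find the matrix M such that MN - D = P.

M = [[5, 4], [5, 3]]

MN = P + D = [[-23, 18], [-21, 16]].
N is on the right of M, so right-multiply by N⁻¹: M = (P + D)N⁻¹.
N has determinant -2; N⁻¹ = [[-1, 1], [-1, 3/2]].
M = (P + D)N⁻¹ = [[5, 4], [5, 3]].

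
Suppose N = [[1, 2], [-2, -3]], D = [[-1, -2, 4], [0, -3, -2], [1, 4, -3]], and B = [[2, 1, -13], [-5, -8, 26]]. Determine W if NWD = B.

Isolating W: multiply by N⁻¹ from the left and D⁻¹ from the right, so W = N⁻¹BD⁻¹.
N has determinant 1; N⁻¹ = [[-3, -2], [2, 1]].
det D = -1; the adjugate gives D⁻¹ = [[-17, -10, -16], [2, 1, 2], [-3, -2, -3]].
N⁻¹B = [[4, 13, -13], [-1, -6, 0]].
W = (N⁻¹B)D⁻¹ = [[-3, -1, 1], [5, 4, 4]].

W = [[-3, -1, 1], [5, 4, 4]]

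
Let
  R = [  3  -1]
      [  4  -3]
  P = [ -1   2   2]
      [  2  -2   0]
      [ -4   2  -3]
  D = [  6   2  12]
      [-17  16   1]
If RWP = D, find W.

Isolating W: multiply by R⁻¹ from the left and P⁻¹ from the right, so W = R⁻¹DP⁻¹.
R has determinant -5; R⁻¹ = [[3/5, -1/5], [4/5, -3/5]].
det P = -2, so P⁻¹ = [[-3, -5, -2], [-3, -11/2, -2], [2, 3, 1]].
R⁻¹D = [[7, -2, 7], [15, -8, 9]].
W = (R⁻¹D)P⁻¹ = [[-1, -3, -3], [-3, -4, -5]].

W = [[-1, -3, -3], [-3, -4, -5]]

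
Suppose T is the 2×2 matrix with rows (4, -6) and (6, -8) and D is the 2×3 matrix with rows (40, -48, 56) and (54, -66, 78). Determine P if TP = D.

P = [[1, -3, 5], [-6, 6, -6]]

T is on the left of P, so left-multiply by T⁻¹: P = T⁻¹D.
det T = 4; the adjugate gives T⁻¹ = [[-2, 3/2], [-3/2, 1]].
P = T⁻¹D = [[-2, 3/2], [-3/2, 1]] · [[40, -48, 56], [54, -66, 78]] = [[1, -3, 5], [-6, 6, -6]].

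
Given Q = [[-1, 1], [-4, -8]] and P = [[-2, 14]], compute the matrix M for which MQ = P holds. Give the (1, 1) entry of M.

Since Q sits to the right of M, M = PQ⁻¹.
Q has determinant 12; Q⁻¹ = [[-2/3, -1/12], [1/3, -1/12]].
M = PQ⁻¹ = [[-2, 14]] · [[-2/3, -1/12], [1/3, -1/12]] = [[6, -1]].

6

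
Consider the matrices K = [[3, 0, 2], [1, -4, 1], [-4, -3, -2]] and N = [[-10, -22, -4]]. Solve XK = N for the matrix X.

Right-multiplying both sides by K⁻¹ gives X = NK⁻¹.
det K = -5, so K⁻¹ = [[-11/5, 6/5, -8/5], [2/5, -2/5, 1/5], [19/5, -9/5, 12/5]].
X = NK⁻¹ = [[-10, -22, -4]] · [[-11/5, 6/5, -8/5], [2/5, -2/5, 1/5], [19/5, -9/5, 12/5]] = [[-2, 4, 2]].

X = [[-2, 4, 2]]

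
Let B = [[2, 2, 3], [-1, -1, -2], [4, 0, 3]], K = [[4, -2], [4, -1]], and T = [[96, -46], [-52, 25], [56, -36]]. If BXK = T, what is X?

X = [[4, -2], [4, 3], [2, 0]]

Left-multiply by B⁻¹ and right-multiply by K⁻¹: X = B⁻¹TK⁻¹.
det B = -4; the adjugate gives B⁻¹ = [[3/4, 3/2, 1/4], [5/4, 3/2, -1/4], [-1, -2, 0]].
K has determinant 4; K⁻¹ = [[-1/4, 1/2], [-1, 1]].
B⁻¹T = [[8, -6], [28, -11], [8, -4]].
X = (B⁻¹T)K⁻¹ = [[4, -2], [4, 3], [2, 0]].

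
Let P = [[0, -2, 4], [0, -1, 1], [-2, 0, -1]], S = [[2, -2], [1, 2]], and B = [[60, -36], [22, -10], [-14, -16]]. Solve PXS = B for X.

Isolating X: multiply by P⁻¹ from the left and S⁻¹ from the right, so X = P⁻¹BS⁻¹.
det P = -4; the adjugate gives P⁻¹ = [[-1/4, 1/2, -1/2], [1/2, -2, 0], [1/2, -1, 0]].
det S = 6, so S⁻¹ = [[1/3, 1/3], [-1/6, 1/3]].
P⁻¹B = [[3, 12], [-14, 2], [8, -8]].
X = (P⁻¹B)S⁻¹ = [[-1, 5], [-5, -4], [4, 0]].

X = [[-1, 5], [-5, -4], [4, 0]]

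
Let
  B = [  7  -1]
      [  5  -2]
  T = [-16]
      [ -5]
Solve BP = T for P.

B is on the left of P, so left-multiply by B⁻¹: P = B⁻¹T.
det B = -9; the adjugate gives B⁻¹ = [[2/9, -1/9], [5/9, -7/9]].
P = B⁻¹T = [[2/9, -1/9], [5/9, -7/9]] · [[-16], [-5]] = [[-3], [-5]].

P = [[-3], [-5]]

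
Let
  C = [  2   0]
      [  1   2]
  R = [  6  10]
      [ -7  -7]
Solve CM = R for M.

Left-multiplying both sides by C⁻¹ gives M = C⁻¹R.
det C = 4, so C⁻¹ = [[1/2, 0], [-1/4, 1/2]].
M = C⁻¹R = [[1/2, 0], [-1/4, 1/2]] · [[6, 10], [-7, -7]] = [[3, 5], [-5, -6]].

M = [[3, 5], [-5, -6]]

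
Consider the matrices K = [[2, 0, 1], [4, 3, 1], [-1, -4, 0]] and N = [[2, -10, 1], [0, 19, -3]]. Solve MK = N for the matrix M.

Since K sits to the right of M, M = NK⁻¹.
K has determinant -5; K⁻¹ = [[-4/5, 4/5, 3/5], [1/5, -1/5, -2/5], [13/5, -8/5, -6/5]].
M = NK⁻¹ = [[2, -10, 1], [0, 19, -3]] · [[-4/5, 4/5, 3/5], [1/5, -1/5, -2/5], [13/5, -8/5, -6/5]] = [[-1, 2, 4], [-4, 1, -4]].

M = [[-1, 2, 4], [-4, 1, -4]]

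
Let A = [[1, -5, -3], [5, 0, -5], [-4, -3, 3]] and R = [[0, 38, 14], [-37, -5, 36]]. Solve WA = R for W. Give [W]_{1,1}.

Right-multiplying both sides by A⁻¹ gives W = RA⁻¹.
det A = 5; the adjugate gives A⁻¹ = [[-3, 24/5, 5], [1, -9/5, -2], [-3, 23/5, 5]].
W = RA⁻¹ = [[0, 38, 14], [-37, -5, 36]] · [[-3, 24/5, 5], [1, -9/5, -2], [-3, 23/5, 5]] = [[-4, -4, -6], [-2, -3, 5]].

-4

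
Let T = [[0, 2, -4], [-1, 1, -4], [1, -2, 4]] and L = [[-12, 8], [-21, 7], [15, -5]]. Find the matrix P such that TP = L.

P = [[3, 3], [6, -2], [6, -3]]

Left-multiplying both sides by T⁻¹ gives P = T⁻¹L.
det T = -4; the adjugate gives T⁻¹ = [[1, 0, 1], [0, -1, -1], [-1/4, -1/2, -1/2]].
P = T⁻¹L = [[1, 0, 1], [0, -1, -1], [-1/4, -1/2, -1/2]] · [[-12, 8], [-21, 7], [15, -5]] = [[3, 3], [6, -2], [6, -3]].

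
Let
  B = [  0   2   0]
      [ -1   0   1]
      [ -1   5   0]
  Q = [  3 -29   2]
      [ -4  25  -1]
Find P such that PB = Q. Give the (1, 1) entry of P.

B is on the right of P, so right-multiply by B⁻¹: P = QB⁻¹.
det B = -2, so B⁻¹ = [[5/2, 0, -1], [1/2, 0, 0], [5/2, 1, -1]].
P = QB⁻¹ = [[3, -29, 2], [-4, 25, -1]] · [[5/2, 0, -1], [1/2, 0, 0], [5/2, 1, -1]] = [[-2, 2, -5], [0, -1, 5]].

-2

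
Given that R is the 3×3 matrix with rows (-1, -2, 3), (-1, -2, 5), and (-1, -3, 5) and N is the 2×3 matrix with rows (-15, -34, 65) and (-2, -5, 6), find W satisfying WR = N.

W = [[5, 6, 4], [2, -1, 1]]

R is on the right of W, so right-multiply by R⁻¹: W = NR⁻¹.
det R = -2; the adjugate gives R⁻¹ = [[-5/2, -1/2, 2], [0, 1, -1], [-1/2, 1/2, 0]].
W = NR⁻¹ = [[-15, -34, 65], [-2, -5, 6]] · [[-5/2, -1/2, 2], [0, 1, -1], [-1/2, 1/2, 0]] = [[5, 6, 4], [2, -1, 1]].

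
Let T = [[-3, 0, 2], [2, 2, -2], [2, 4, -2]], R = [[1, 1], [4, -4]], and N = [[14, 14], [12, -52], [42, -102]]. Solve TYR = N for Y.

Y = [[-4, 2], [-5, 5], [1, 3]]

Left-multiply by T⁻¹ and right-multiply by R⁻¹: Y = T⁻¹NR⁻¹.
T has determinant -4; T⁻¹ = [[-1, -2, 1], [0, -1/2, 1/2], [-1, -3, 3/2]].
det R = -8, so R⁻¹ = [[1/2, 1/8], [1/2, -1/8]].
T⁻¹N = [[4, -12], [15, -25], [13, -11]].
Y = (T⁻¹N)R⁻¹ = [[-4, 2], [-5, 5], [1, 3]].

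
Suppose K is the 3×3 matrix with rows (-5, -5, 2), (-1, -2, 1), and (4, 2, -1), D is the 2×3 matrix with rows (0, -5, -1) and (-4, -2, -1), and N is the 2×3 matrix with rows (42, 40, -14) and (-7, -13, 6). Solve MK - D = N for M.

MK = N + D = [[42, 35, -15], [-11, -15, 5]].
K is on the right of M, so right-multiply by K⁻¹: M = (N + D)K⁻¹.
det K = -3; the adjugate gives K⁻¹ = [[0, 1/3, 1/3], [-1, 1, -1], [-2, 10/3, -5/3]].
M = (N + D)K⁻¹ = [[-5, -1, 4], [5, -2, 3]].

M = [[-5, -1, 4], [5, -2, 3]]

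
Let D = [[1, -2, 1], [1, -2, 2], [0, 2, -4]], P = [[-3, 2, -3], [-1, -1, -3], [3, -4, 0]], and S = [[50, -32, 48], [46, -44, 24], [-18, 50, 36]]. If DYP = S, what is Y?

Y = [[-2, -2, 4], [5, 5, 1], [4, 4, 4]]

Isolating Y: multiply by D⁻¹ from the left and P⁻¹ from the right, so Y = D⁻¹SP⁻¹.
det D = -2, so D⁻¹ = [[-2, 3, 1], [-2, 2, 1/2], [-1, 1, 0]].
det P = -3; the adjugate gives P⁻¹ = [[4, -4, 3], [3, -3, 2], [-7/3, 2, -5/3]].
D⁻¹S = [[20, -18, 12], [-17, 1, -30], [-4, -12, -24]].
Y = (D⁻¹S)P⁻¹ = [[-2, -2, 4], [5, 5, 1], [4, 4, 4]].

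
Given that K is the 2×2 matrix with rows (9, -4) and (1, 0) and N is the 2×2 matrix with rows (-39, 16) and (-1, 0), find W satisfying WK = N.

Since K sits to the right of W, W = NK⁻¹.
K has determinant 4; K⁻¹ = [[0, 1], [-1/4, 9/4]].
W = NK⁻¹ = [[-39, 16], [-1, 0]] · [[0, 1], [-1/4, 9/4]] = [[-4, -3], [0, -1]].

W = [[-4, -3], [0, -1]]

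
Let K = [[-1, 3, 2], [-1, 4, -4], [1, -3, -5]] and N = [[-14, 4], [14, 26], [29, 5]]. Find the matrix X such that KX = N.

X = [[-2, 2], [-2, 4], [-5, -3]]

K is on the left of X, so left-multiply by K⁻¹: X = K⁻¹N.
det K = 3; the adjugate gives K⁻¹ = [[-32/3, 3, -20/3], [-3, 1, -2], [-1/3, 0, -1/3]].
X = K⁻¹N = [[-32/3, 3, -20/3], [-3, 1, -2], [-1/3, 0, -1/3]] · [[-14, 4], [14, 26], [29, 5]] = [[-2, 2], [-2, 4], [-5, -3]].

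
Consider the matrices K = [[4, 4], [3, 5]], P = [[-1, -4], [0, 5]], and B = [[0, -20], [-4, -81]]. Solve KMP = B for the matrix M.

Isolating M: multiply by K⁻¹ from the left and P⁻¹ from the right, so M = K⁻¹BP⁻¹.
K has determinant 8; K⁻¹ = [[5/8, -1/2], [-3/8, 1/2]].
det P = -5; the adjugate gives P⁻¹ = [[-1, -4/5], [0, 1/5]].
K⁻¹B = [[2, 28], [-2, -33]].
M = (K⁻¹B)P⁻¹ = [[-2, 4], [2, -5]].

M = [[-2, 4], [2, -5]]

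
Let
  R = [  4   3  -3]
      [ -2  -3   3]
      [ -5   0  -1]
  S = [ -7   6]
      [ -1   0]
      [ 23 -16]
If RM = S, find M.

M = [[-4, 3], [0, -1], [-3, 1]]

Since R multiplies M on the left, M = R⁻¹S.
det R = 6; the adjugate gives R⁻¹ = [[1/2, 1/2, 0], [-17/6, -19/6, -1], [-5/2, -5/2, -1]].
M = R⁻¹S = [[1/2, 1/2, 0], [-17/6, -19/6, -1], [-5/2, -5/2, -1]] · [[-7, 6], [-1, 0], [23, -16]] = [[-4, 3], [0, -1], [-3, 1]].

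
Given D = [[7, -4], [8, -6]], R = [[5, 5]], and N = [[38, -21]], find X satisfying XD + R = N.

XD = N − R = [[33, -26]].
D is on the right of X, so right-multiply by D⁻¹: X = (N − R)D⁻¹.
D has determinant -10; D⁻¹ = [[3/5, -2/5], [4/5, -7/10]].
X = (N − R)D⁻¹ = [[-1, 5]].

X = [[-1, 5]]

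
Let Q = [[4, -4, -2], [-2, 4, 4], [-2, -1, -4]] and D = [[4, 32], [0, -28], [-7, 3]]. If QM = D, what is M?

M = [[-2, 4], [-5, -3], [4, -2]]

Q is on the left of M, so left-multiply by Q⁻¹: M = Q⁻¹D.
det Q = -4; the adjugate gives Q⁻¹ = [[3, 7/2, 2], [4, 5, 3], [-5/2, -3, -2]].
M = Q⁻¹D = [[3, 7/2, 2], [4, 5, 3], [-5/2, -3, -2]] · [[4, 32], [0, -28], [-7, 3]] = [[-2, 4], [-5, -3], [4, -2]].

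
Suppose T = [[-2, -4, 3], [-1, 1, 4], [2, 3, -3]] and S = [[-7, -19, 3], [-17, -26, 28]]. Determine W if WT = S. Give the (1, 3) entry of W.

T is on the right of W, so right-multiply by T⁻¹: W = ST⁻¹.
T has determinant -5; T⁻¹ = [[3, 3/5, 19/5], [-1, 0, -1], [1, 2/5, 6/5]].
W = ST⁻¹ = [[-7, -19, 3], [-17, -26, 28]] · [[3, 3/5, 19/5], [-1, 0, -1], [1, 2/5, 6/5]] = [[1, -3, -4], [3, 1, -5]].

-4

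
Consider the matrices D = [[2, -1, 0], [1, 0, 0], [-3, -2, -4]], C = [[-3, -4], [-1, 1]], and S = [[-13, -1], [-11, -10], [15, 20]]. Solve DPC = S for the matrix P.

Isolating P: multiply by D⁻¹ from the left and C⁻¹ from the right, so P = D⁻¹SC⁻¹.
det D = -4, so D⁻¹ = [[0, 1, 0], [-1, 2, 0], [1/2, -7/4, -1/4]].
C has determinant -7; C⁻¹ = [[-1/7, -4/7], [-1/7, 3/7]].
D⁻¹S = [[-11, -10], [-9, -19], [9, 12]].
P = (D⁻¹S)C⁻¹ = [[3, 2], [4, -3], [-3, 0]].

P = [[3, 2], [4, -3], [-3, 0]]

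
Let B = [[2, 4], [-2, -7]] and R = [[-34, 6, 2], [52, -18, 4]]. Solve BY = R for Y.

Y = [[-5, -5, 5], [-6, 4, -2]]

Since B multiplies Y on the left, Y = B⁻¹R.
det B = -6; the adjugate gives B⁻¹ = [[7/6, 2/3], [-1/3, -1/3]].
Y = B⁻¹R = [[7/6, 2/3], [-1/3, -1/3]] · [[-34, 6, 2], [52, -18, 4]] = [[-5, -5, 5], [-6, 4, -2]].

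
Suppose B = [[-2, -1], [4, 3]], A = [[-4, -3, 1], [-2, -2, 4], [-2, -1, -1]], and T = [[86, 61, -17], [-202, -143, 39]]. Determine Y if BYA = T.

Y = [[5, 1, 3], [5, 1, 4]]

Left-multiply by B⁻¹ and right-multiply by A⁻¹: Y = B⁻¹TA⁻¹.
B has determinant -2; B⁻¹ = [[-3/2, -1/2], [2, 1]].
det A = 4; the adjugate gives A⁻¹ = [[3/2, -1, -5/2], [-5/2, 3/2, 7/2], [-1/2, 1/2, 1/2]].
B⁻¹T = [[-28, -20, 6], [-30, -21, 5]].
Y = (B⁻¹T)A⁻¹ = [[5, 1, 3], [5, 1, 4]].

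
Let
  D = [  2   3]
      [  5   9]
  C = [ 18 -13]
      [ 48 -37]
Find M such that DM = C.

M = [[6, -2], [2, -3]]

D is on the left of M, so left-multiply by D⁻¹: M = D⁻¹C.
D has determinant 3; D⁻¹ = [[3, -1], [-5/3, 2/3]].
M = D⁻¹C = [[3, -1], [-5/3, 2/3]] · [[18, -13], [48, -37]] = [[6, -2], [2, -3]].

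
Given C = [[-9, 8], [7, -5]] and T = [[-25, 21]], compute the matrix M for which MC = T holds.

Since C sits to the right of M, M = TC⁻¹.
det C = -11; the adjugate gives C⁻¹ = [[5/11, 8/11], [7/11, 9/11]].
M = TC⁻¹ = [[-25, 21]] · [[5/11, 8/11], [7/11, 9/11]] = [[2, -1]].

M = [[2, -1]]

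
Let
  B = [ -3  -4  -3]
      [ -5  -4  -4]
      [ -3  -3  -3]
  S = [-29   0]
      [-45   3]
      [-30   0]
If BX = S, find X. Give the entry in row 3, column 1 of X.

6

Left-multiplying both sides by B⁻¹ gives X = B⁻¹S.
B has determinant 3; B⁻¹ = [[0, -1, 4/3], [-1, 0, 1], [1, 1, -8/3]].
X = B⁻¹S = [[0, -1, 4/3], [-1, 0, 1], [1, 1, -8/3]] · [[-29, 0], [-45, 3], [-30, 0]] = [[5, -3], [-1, 0], [6, 3]].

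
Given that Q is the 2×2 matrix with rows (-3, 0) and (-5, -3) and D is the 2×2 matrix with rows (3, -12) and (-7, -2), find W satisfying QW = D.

W = [[-1, 4], [4, -6]]

Since Q multiplies W on the left, W = Q⁻¹D.
Q has determinant 9; Q⁻¹ = [[-1/3, 0], [5/9, -1/3]].
W = Q⁻¹D = [[-1/3, 0], [5/9, -1/3]] · [[3, -12], [-7, -2]] = [[-1, 4], [4, -6]].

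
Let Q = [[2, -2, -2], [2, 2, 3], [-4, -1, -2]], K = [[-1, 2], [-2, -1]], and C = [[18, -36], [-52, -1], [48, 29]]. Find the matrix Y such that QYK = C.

Y = [[-3, 4], [2, -1], [4, 5]]

Isolating Y: multiply by Q⁻¹ from the left and K⁻¹ from the right, so Y = Q⁻¹CK⁻¹.
Q has determinant 2; Q⁻¹ = [[-1/2, -1, -1], [-4, -6, -5], [3, 5, 4]].
det K = 5; the adjugate gives K⁻¹ = [[-1/5, -2/5], [2/5, -1/5]].
Q⁻¹C = [[-5, -10], [0, 5], [-14, 3]].
Y = (Q⁻¹C)K⁻¹ = [[-3, 4], [2, -1], [4, 5]].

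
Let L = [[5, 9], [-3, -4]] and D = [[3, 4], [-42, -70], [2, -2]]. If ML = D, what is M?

M = [[0, -1], [-6, 4], [-2, -4]]

Since L sits to the right of M, M = DL⁻¹.
L has determinant 7; L⁻¹ = [[-4/7, -9/7], [3/7, 5/7]].
M = DL⁻¹ = [[3, 4], [-42, -70], [2, -2]] · [[-4/7, -9/7], [3/7, 5/7]] = [[0, -1], [-6, 4], [-2, -4]].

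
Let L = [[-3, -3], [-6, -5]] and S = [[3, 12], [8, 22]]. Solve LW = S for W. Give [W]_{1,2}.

-2

Since L multiplies W on the left, W = L⁻¹S.
L has determinant -3; L⁻¹ = [[5/3, -1], [-2, 1]].
W = L⁻¹S = [[5/3, -1], [-2, 1]] · [[3, 12], [8, 22]] = [[-3, -2], [2, -2]].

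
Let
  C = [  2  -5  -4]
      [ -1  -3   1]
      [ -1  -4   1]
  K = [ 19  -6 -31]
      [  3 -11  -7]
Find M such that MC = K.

Right-multiplying both sides by C⁻¹ gives M = KC⁻¹.
C has determinant -2; C⁻¹ = [[-1/2, -21/2, 17/2], [0, 1, -1], [-1/2, -13/2, 11/2]].
M = KC⁻¹ = [[19, -6, -31], [3, -11, -7]] · [[-1/2, -21/2, 17/2], [0, 1, -1], [-1/2, -13/2, 11/2]] = [[6, -4, -3], [2, 3, -2]].

M = [[6, -4, -3], [2, 3, -2]]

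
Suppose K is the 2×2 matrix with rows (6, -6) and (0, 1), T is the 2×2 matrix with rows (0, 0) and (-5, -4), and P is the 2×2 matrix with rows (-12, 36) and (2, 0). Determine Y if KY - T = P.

Y = [[-5, 2], [-3, -4]]

KY = P + T = [[-12, 36], [-3, -4]].
Since K multiplies Y on the left, Y = K⁻¹(P + T).
K has determinant 6; K⁻¹ = [[1/6, 1], [0, 1]].
Y = K⁻¹(P + T) = [[-5, 2], [-3, -4]].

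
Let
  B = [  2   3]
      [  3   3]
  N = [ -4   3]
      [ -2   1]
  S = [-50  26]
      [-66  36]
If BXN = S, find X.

Isolating X: multiply by B⁻¹ from the left and N⁻¹ from the right, so X = B⁻¹SN⁻¹.
B has determinant -3; B⁻¹ = [[-1, 1], [1, -2/3]].
det N = 2, so N⁻¹ = [[1/2, -3/2], [1, -2]].
B⁻¹S = [[-16, 10], [-6, 2]].
X = (B⁻¹S)N⁻¹ = [[2, 4], [-1, 5]].

X = [[2, 4], [-1, 5]]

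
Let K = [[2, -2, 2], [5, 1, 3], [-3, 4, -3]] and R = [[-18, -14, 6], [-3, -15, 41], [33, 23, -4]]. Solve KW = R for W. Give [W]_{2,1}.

6

K is on the left of W, so left-multiply by K⁻¹: W = K⁻¹R.
det K = 4; the adjugate gives K⁻¹ = [[-15/4, 1/2, -2], [3/2, 0, 1], [23/4, -1/2, 3]].
W = K⁻¹R = [[-15/4, 1/2, -2], [3/2, 0, 1], [23/4, -1/2, 3]] · [[-18, -14, 6], [-3, -15, 41], [33, 23, -4]] = [[0, -1, 6], [6, 2, 5], [-3, -4, 2]].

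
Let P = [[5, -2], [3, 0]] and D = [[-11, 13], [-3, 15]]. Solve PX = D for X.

X = [[-1, 5], [3, 6]]

Since P multiplies X on the left, X = P⁻¹D.
P has determinant 6; P⁻¹ = [[0, 1/3], [-1/2, 5/6]].
X = P⁻¹D = [[0, 1/3], [-1/2, 5/6]] · [[-11, 13], [-3, 15]] = [[-1, 5], [3, 6]].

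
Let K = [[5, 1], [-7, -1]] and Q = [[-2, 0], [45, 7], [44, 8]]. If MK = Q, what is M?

Right-multiplying both sides by K⁻¹ gives M = QK⁻¹.
det K = 2; the adjugate gives K⁻¹ = [[-1/2, -1/2], [7/2, 5/2]].
M = QK⁻¹ = [[-2, 0], [45, 7], [44, 8]] · [[-1/2, -1/2], [7/2, 5/2]] = [[1, 1], [2, -5], [6, -2]].

M = [[1, 1], [2, -5], [6, -2]]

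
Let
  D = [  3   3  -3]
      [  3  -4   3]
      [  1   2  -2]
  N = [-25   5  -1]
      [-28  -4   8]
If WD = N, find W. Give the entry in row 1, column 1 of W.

-5

Since D sits to the right of W, W = ND⁻¹.
det D = 3; the adjugate gives D⁻¹ = [[2/3, 0, -1], [3, -1, -6], [10/3, -1, -7]].
W = ND⁻¹ = [[-25, 5, -1], [-28, -4, 8]] · [[2/3, 0, -1], [3, -1, -6], [10/3, -1, -7]] = [[-5, -4, 2], [-4, -4, -4]].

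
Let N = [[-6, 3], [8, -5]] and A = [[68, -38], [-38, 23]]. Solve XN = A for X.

Right-multiplying both sides by N⁻¹ gives X = AN⁻¹.
N has determinant 6; N⁻¹ = [[-5/6, -1/2], [-4/3, -1]].
X = AN⁻¹ = [[68, -38], [-38, 23]] · [[-5/6, -1/2], [-4/3, -1]] = [[-6, 4], [1, -4]].

X = [[-6, 4], [1, -4]]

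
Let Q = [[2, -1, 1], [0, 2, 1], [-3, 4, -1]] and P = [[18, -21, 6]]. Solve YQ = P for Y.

Y = [[3, -1, -4]]

Right-multiplying both sides by Q⁻¹ gives Y = PQ⁻¹.
det Q = -3, so Q⁻¹ = [[2, -1, 1], [1, -1/3, 2/3], [-2, 5/3, -4/3]].
Y = PQ⁻¹ = [[18, -21, 6]] · [[2, -1, 1], [1, -1/3, 2/3], [-2, 5/3, -4/3]] = [[3, -1, -4]].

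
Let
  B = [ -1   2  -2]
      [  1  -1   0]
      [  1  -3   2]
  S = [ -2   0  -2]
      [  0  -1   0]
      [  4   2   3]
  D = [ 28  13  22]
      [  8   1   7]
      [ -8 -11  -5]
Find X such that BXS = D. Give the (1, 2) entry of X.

-3

Isolating X: multiply by B⁻¹ from the left and S⁻¹ from the right, so X = B⁻¹DS⁻¹.
det B = 2, so B⁻¹ = [[-1, 1, -1], [-1, 0, -1], [-1, -1/2, -1/2]].
S has determinant -2; S⁻¹ = [[3/2, 2, 1], [0, -1, 0], [-2, -2, -1]].
B⁻¹D = [[-12, -1, -10], [-20, -2, -17], [-28, -8, -23]].
X = (B⁻¹D)S⁻¹ = [[2, -3, -2], [4, -4, -3], [4, -2, -5]].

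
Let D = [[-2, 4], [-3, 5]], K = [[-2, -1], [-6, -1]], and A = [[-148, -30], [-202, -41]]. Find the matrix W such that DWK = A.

Left-multiply by D⁻¹ and right-multiply by K⁻¹: W = D⁻¹AK⁻¹.
det D = 2, so D⁻¹ = [[5/2, -2], [3/2, -1]].
det K = -4; the adjugate gives K⁻¹ = [[1/4, -1/4], [-3/2, 1/2]].
D⁻¹A = [[34, 7], [-20, -4]].
W = (D⁻¹A)K⁻¹ = [[-2, -5], [1, 3]].

W = [[-2, -5], [1, 3]]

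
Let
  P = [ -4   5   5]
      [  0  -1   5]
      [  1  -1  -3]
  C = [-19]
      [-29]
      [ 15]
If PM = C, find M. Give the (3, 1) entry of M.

-6

Since P multiplies M on the left, M = P⁻¹C.
P has determinant -2; P⁻¹ = [[-4, -5, -15], [-5/2, -7/2, -10], [-1/2, -1/2, -2]].
M = P⁻¹C = [[-4, -5, -15], [-5/2, -7/2, -10], [-1/2, -1/2, -2]] · [[-19], [-29], [15]] = [[-4], [-1], [-6]].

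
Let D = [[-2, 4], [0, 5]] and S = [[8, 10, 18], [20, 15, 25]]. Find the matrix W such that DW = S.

W = [[4, 1, 1], [4, 3, 5]]

D is on the left of W, so left-multiply by D⁻¹: W = D⁻¹S.
det D = -10; the adjugate gives D⁻¹ = [[-1/2, 2/5], [0, 1/5]].
W = D⁻¹S = [[-1/2, 2/5], [0, 1/5]] · [[8, 10, 18], [20, 15, 25]] = [[4, 1, 1], [4, 3, 5]].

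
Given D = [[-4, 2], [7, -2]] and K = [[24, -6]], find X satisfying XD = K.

X = [[1, 4]]

Since D sits to the right of X, X = KD⁻¹.
D has determinant -6; D⁻¹ = [[1/3, 1/3], [7/6, 2/3]].
X = KD⁻¹ = [[24, -6]] · [[1/3, 1/3], [7/6, 2/3]] = [[1, 4]].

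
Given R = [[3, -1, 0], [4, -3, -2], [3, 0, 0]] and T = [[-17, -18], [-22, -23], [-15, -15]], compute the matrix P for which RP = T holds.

R is on the left of P, so left-multiply by R⁻¹: P = R⁻¹T.
det R = 6, so R⁻¹ = [[0, 0, 1/3], [-1, 0, 1], [3/2, -1/2, -5/6]].
P = R⁻¹T = [[0, 0, 1/3], [-1, 0, 1], [3/2, -1/2, -5/6]] · [[-17, -18], [-22, -23], [-15, -15]] = [[-5, -5], [2, 3], [-2, -3]].

P = [[-5, -5], [2, 3], [-2, -3]]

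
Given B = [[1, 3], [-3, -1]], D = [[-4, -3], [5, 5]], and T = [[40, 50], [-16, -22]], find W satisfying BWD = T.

W = [[1, 1], [3, 5]]

W = B⁻¹TD⁻¹ (apply B⁻¹ on the left and D⁻¹ on the right).
det B = 8, so B⁻¹ = [[-1/8, -3/8], [3/8, 1/8]].
det D = -5, so D⁻¹ = [[-1, -3/5], [1, 4/5]].
B⁻¹T = [[1, 2], [13, 16]].
W = (B⁻¹T)D⁻¹ = [[1, 1], [3, 5]].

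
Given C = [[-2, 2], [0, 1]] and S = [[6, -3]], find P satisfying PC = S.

C is on the right of P, so right-multiply by C⁻¹: P = SC⁻¹.
det C = -2, so C⁻¹ = [[-1/2, 1], [0, 1]].
P = SC⁻¹ = [[6, -3]] · [[-1/2, 1], [0, 1]] = [[-3, 3]].

P = [[-3, 3]]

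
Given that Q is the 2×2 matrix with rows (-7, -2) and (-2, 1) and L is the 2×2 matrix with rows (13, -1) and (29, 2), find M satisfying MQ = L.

Since Q sits to the right of M, M = LQ⁻¹.
det Q = -11; the adjugate gives Q⁻¹ = [[-1/11, -2/11], [-2/11, 7/11]].
M = LQ⁻¹ = [[13, -1], [29, 2]] · [[-1/11, -2/11], [-2/11, 7/11]] = [[-1, -3], [-3, -4]].

M = [[-1, -3], [-3, -4]]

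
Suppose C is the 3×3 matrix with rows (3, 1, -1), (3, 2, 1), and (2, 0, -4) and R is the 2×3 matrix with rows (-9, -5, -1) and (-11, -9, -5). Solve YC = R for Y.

Right-multiplying both sides by C⁻¹ gives Y = RC⁻¹.
det C = -6; the adjugate gives C⁻¹ = [[4/3, -2/3, -1/2], [-7/3, 5/3, 1], [2/3, -1/3, -1/2]].
Y = RC⁻¹ = [[-9, -5, -1], [-11, -9, -5]] · [[4/3, -2/3, -1/2], [-7/3, 5/3, 1], [2/3, -1/3, -1/2]] = [[-1, -2, 0], [3, -6, -1]].

Y = [[-1, -2, 0], [3, -6, -1]]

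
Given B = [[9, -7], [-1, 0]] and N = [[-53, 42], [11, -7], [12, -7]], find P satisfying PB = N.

P = [[-6, -1], [1, -2], [1, -3]]

Since B sits to the right of P, P = NB⁻¹.
det B = -7, so B⁻¹ = [[0, -1], [-1/7, -9/7]].
P = NB⁻¹ = [[-53, 42], [11, -7], [12, -7]] · [[0, -1], [-1/7, -9/7]] = [[-6, -1], [1, -2], [1, -3]].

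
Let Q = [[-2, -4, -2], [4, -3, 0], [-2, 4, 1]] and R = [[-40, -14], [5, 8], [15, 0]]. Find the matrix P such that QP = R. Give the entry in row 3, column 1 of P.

5

Q is on the left of P, so left-multiply by Q⁻¹: P = Q⁻¹R.
det Q = 2, so Q⁻¹ = [[-3/2, -2, -3], [-2, -3, -4], [5, 8, 11]].
P = Q⁻¹R = [[-3/2, -2, -3], [-2, -3, -4], [5, 8, 11]] · [[-40, -14], [5, 8], [15, 0]] = [[5, 5], [5, 4], [5, -6]].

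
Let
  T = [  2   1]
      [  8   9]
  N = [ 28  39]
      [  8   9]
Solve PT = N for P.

T is on the right of P, so right-multiply by T⁻¹: P = NT⁻¹.
det T = 10, so T⁻¹ = [[9/10, -1/10], [-4/5, 1/5]].
P = NT⁻¹ = [[28, 39], [8, 9]] · [[9/10, -1/10], [-4/5, 1/5]] = [[-6, 5], [0, 1]].

P = [[-6, 5], [0, 1]]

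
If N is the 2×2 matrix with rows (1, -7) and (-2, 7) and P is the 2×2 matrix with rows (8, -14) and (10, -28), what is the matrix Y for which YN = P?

Y = [[-4, -6], [-2, -6]]

Since N sits to the right of Y, Y = PN⁻¹.
det N = -7, so N⁻¹ = [[-1, -1], [-2/7, -1/7]].
Y = PN⁻¹ = [[8, -14], [10, -28]] · [[-1, -1], [-2/7, -1/7]] = [[-4, -6], [-2, -6]].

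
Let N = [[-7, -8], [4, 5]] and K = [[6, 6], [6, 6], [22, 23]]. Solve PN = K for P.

P = [[-2, -2], [-2, -2], [-6, -5]]

N is on the right of P, so right-multiply by N⁻¹: P = KN⁻¹.
det N = -3; the adjugate gives N⁻¹ = [[-5/3, -8/3], [4/3, 7/3]].
P = KN⁻¹ = [[6, 6], [6, 6], [22, 23]] · [[-5/3, -8/3], [4/3, 7/3]] = [[-2, -2], [-2, -2], [-6, -5]].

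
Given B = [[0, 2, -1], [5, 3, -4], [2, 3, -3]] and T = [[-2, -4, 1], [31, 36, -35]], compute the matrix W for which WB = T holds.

B is on the right of W, so right-multiply by B⁻¹: W = TB⁻¹.
B has determinant 5; B⁻¹ = [[3/5, 3/5, -1], [7/5, 2/5, -1], [9/5, 4/5, -2]].
W = TB⁻¹ = [[-2, -4, 1], [31, 36, -35]] · [[3/5, 3/5, -1], [7/5, 2/5, -1], [9/5, 4/5, -2]] = [[-5, -2, 4], [6, 5, 3]].

W = [[-5, -2, 4], [6, 5, 3]]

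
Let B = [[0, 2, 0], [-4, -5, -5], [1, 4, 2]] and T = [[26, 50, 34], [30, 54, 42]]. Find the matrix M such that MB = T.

Right-multiplying both sides by B⁻¹ gives M = TB⁻¹.
det B = 6, so B⁻¹ = [[5/3, -2/3, -5/3], [1/2, 0, 0], [-11/6, 1/3, 4/3]].
M = TB⁻¹ = [[26, 50, 34], [30, 54, 42]] · [[5/3, -2/3, -5/3], [1/2, 0, 0], [-11/6, 1/3, 4/3]] = [[6, -6, 2], [0, -6, 6]].

M = [[6, -6, 2], [0, -6, 6]]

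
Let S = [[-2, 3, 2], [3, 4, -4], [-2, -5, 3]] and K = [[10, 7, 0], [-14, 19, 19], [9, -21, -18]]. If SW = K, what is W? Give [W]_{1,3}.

1

Since S multiplies W on the left, W = S⁻¹K.
det S = -1, so S⁻¹ = [[8, 19, 20], [1, 2, 2], [7, 16, 17]].
W = S⁻¹K = [[8, 19, 20], [1, 2, 2], [7, 16, 17]] · [[10, 7, 0], [-14, 19, 19], [9, -21, -18]] = [[-6, -3, 1], [0, 3, 2], [-1, -4, -2]].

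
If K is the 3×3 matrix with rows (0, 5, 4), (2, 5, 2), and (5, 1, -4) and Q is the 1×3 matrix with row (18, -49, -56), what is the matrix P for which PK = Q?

Since K sits to the right of P, P = QK⁻¹.
det K = -2; the adjugate gives K⁻¹ = [[11, -12, 5], [-9, 10, -4], [23/2, -25/2, 5]].
P = QK⁻¹ = [[18, -49, -56]] · [[11, -12, 5], [-9, 10, -4], [23/2, -25/2, 5]] = [[-5, -6, 6]].

P = [[-5, -6, 6]]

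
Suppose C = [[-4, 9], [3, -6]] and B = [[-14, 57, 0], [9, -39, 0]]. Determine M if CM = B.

M = [[-1, -3, 0], [-2, 5, 0]]

Since C multiplies M on the left, M = C⁻¹B.
det C = -3; the adjugate gives C⁻¹ = [[2, 3], [1, 4/3]].
M = C⁻¹B = [[2, 3], [1, 4/3]] · [[-14, 57, 0], [9, -39, 0]] = [[-1, -3, 0], [-2, 5, 0]].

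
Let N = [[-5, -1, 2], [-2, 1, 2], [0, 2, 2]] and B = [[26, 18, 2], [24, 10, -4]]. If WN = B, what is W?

W = [[-6, 2, 5], [-4, -2, 4]]

N is on the right of W, so right-multiply by N⁻¹: W = BN⁻¹.
N has determinant -2; N⁻¹ = [[1, -3, 2], [-2, 5, -3], [2, -5, 7/2]].
W = BN⁻¹ = [[26, 18, 2], [24, 10, -4]] · [[1, -3, 2], [-2, 5, -3], [2, -5, 7/2]] = [[-6, 2, 5], [-4, -2, 4]].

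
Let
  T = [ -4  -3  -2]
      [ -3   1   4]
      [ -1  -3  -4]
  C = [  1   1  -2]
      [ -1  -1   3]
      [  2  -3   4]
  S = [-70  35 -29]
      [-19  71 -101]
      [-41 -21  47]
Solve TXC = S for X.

X = [[1, 2, 5], [5, -5, 1], [5, 4, -1]]

X = T⁻¹SC⁻¹ (apply T⁻¹ on the left and C⁻¹ on the right).
det T = -4, so T⁻¹ = [[-2, 3/2, 5/2], [4, -7/2, -11/2], [-5/2, 9/4, 13/4]].
det C = 5; the adjugate gives C⁻¹ = [[1, 2/5, 1/5], [2, 8/5, -1/5], [1, 1, 0]].
T⁻¹S = [[9, -16, 24], [12, 7, -21], [-1, 4, -2]].
X = (T⁻¹S)C⁻¹ = [[1, 2, 5], [5, -5, 1], [5, 4, -1]].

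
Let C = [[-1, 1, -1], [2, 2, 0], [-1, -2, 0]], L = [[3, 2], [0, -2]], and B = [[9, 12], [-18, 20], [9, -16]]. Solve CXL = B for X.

Left-multiply by C⁻¹ and right-multiply by L⁻¹: X = C⁻¹BL⁻¹.
det C = 2, so C⁻¹ = [[0, 1, 1], [0, -1/2, -1], [-1, -3/2, -2]].
det L = -6, so L⁻¹ = [[1/3, 1/3], [0, -1/2]].
C⁻¹B = [[-9, 4], [0, 6], [0, -10]].
X = (C⁻¹B)L⁻¹ = [[-3, -5], [0, -3], [0, 5]].

X = [[-3, -5], [0, -3], [0, 5]]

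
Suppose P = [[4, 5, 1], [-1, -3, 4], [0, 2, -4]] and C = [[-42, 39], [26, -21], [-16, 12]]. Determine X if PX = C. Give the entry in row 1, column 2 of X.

Left-multiplying both sides by P⁻¹ gives X = P⁻¹C.
det P = -6; the adjugate gives P⁻¹ = [[-2/3, -11/3, -23/6], [2/3, 8/3, 17/6], [1/3, 4/3, 7/6]].
X = P⁻¹C = [[-2/3, -11/3, -23/6], [2/3, 8/3, 17/6], [1/3, 4/3, 7/6]] · [[-42, 39], [26, -21], [-16, 12]] = [[-6, 5], [-4, 4], [2, -1]].

5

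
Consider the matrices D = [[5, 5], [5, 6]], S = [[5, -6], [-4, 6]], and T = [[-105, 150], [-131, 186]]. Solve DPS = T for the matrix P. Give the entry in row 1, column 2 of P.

P = D⁻¹TS⁻¹ (apply D⁻¹ on the left and S⁻¹ on the right).
det D = 5; the adjugate gives D⁻¹ = [[6/5, -1], [-1, 1]].
det S = 6, so S⁻¹ = [[1, 1], [2/3, 5/6]].
D⁻¹T = [[5, -6], [-26, 36]].
P = (D⁻¹T)S⁻¹ = [[1, 0], [-2, 4]].

0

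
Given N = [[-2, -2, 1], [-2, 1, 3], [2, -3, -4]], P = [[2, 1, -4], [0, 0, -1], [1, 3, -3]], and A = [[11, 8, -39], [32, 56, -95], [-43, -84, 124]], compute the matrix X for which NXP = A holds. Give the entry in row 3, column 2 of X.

4

X = N⁻¹AP⁻¹ (apply N⁻¹ on the left and P⁻¹ on the right).
N has determinant -2; N⁻¹ = [[-5/2, 11/2, 7/2], [1, -3, -2], [-2, 5, 3]].
P has determinant 5; P⁻¹ = [[3/5, -9/5, -1/5], [-1/5, -2/5, 2/5], [0, -1, 0]].
N⁻¹A = [[-2, -6, 9], [1, 8, -2], [9, 12, -25]].
X = (N⁻¹A)P⁻¹ = [[0, -3, -2], [-1, -3, 3], [3, 4, 3]].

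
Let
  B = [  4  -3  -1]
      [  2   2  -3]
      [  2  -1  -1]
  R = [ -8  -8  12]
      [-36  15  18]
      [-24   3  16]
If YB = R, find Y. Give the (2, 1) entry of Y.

-6

Since B sits to the right of Y, Y = RB⁻¹.
B has determinant -2; B⁻¹ = [[5/2, 1, -11/2], [2, 1, -5], [3, 1, -7]].
Y = RB⁻¹ = [[-8, -8, 12], [-36, 15, 18], [-24, 3, 16]] · [[5/2, 1, -11/2], [2, 1, -5], [3, 1, -7]] = [[0, -4, 0], [-6, -3, -3], [-6, -5, 5]].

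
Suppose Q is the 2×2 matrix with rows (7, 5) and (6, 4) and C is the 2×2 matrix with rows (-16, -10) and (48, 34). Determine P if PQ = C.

Since Q sits to the right of P, P = CQ⁻¹.
Q has determinant -2; Q⁻¹ = [[-2, 5/2], [3, -7/2]].
P = CQ⁻¹ = [[-16, -10], [48, 34]] · [[-2, 5/2], [3, -7/2]] = [[2, -5], [6, 1]].

P = [[2, -5], [6, 1]]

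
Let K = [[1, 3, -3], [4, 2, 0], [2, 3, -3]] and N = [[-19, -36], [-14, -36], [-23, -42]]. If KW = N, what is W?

K is on the left of W, so left-multiply by K⁻¹: W = K⁻¹N.
K has determinant 6; K⁻¹ = [[-1, 0, 1], [2, 1/2, -2], [4/3, 1/2, -5/3]].
W = K⁻¹N = [[-1, 0, 1], [2, 1/2, -2], [4/3, 1/2, -5/3]] · [[-19, -36], [-14, -36], [-23, -42]] = [[-4, -6], [1, -6], [6, 4]].

W = [[-4, -6], [1, -6], [6, 4]]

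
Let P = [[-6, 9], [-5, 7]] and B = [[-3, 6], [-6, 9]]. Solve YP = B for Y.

Right-multiplying both sides by P⁻¹ gives Y = BP⁻¹.
det P = 3, so P⁻¹ = [[7/3, -3], [5/3, -2]].
Y = BP⁻¹ = [[-3, 6], [-6, 9]] · [[7/3, -3], [5/3, -2]] = [[3, -3], [1, 0]].

Y = [[3, -3], [1, 0]]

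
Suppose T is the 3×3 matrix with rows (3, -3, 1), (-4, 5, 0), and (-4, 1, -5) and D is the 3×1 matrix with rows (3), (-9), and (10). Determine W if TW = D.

W = [[1], [-1], [-3]]

Since T multiplies W on the left, W = T⁻¹D.
det T = 1, so T⁻¹ = [[-25, -14, -5], [-20, -11, -4], [16, 9, 3]].
W = T⁻¹D = [[-25, -14, -5], [-20, -11, -4], [16, 9, 3]] · [[3], [-9], [10]] = [[1], [-1], [-3]].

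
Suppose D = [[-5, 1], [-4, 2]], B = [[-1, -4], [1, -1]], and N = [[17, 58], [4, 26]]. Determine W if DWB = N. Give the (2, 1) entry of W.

5

Isolating W: multiply by D⁻¹ from the left and B⁻¹ from the right, so W = D⁻¹NB⁻¹.
D has determinant -6; D⁻¹ = [[-1/3, 1/6], [-2/3, 5/6]].
det B = 5; the adjugate gives B⁻¹ = [[-1/5, 4/5], [-1/5, -1/5]].
D⁻¹N = [[-5, -15], [-8, -17]].
W = (D⁻¹N)B⁻¹ = [[4, -1], [5, -3]].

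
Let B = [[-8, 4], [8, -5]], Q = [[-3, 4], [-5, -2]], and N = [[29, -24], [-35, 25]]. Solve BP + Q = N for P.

P = [[-5, 4], [-2, 1]]

BP = N − Q = [[32, -28], [-30, 27]].
Left-multiplying both sides by B⁻¹ gives P = B⁻¹(N − Q).
B has determinant 8; B⁻¹ = [[-5/8, -1/2], [-1, -1]].
P = B⁻¹(N − Q) = [[-5, 4], [-2, 1]].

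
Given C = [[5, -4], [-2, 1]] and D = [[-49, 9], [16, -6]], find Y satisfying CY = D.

Y = [[-5, 5], [6, 4]]

Since C multiplies Y on the left, Y = C⁻¹D.
det C = -3, so C⁻¹ = [[-1/3, -4/3], [-2/3, -5/3]].
Y = C⁻¹D = [[-1/3, -4/3], [-2/3, -5/3]] · [[-49, 9], [16, -6]] = [[-5, 5], [6, 4]].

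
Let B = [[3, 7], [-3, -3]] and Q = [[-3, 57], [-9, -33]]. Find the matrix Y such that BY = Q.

Left-multiplying both sides by B⁻¹ gives Y = B⁻¹Q.
B has determinant 12; B⁻¹ = [[-1/4, -7/12], [1/4, 1/4]].
Y = B⁻¹Q = [[-1/4, -7/12], [1/4, 1/4]] · [[-3, 57], [-9, -33]] = [[6, 5], [-3, 6]].

Y = [[6, 5], [-3, 6]]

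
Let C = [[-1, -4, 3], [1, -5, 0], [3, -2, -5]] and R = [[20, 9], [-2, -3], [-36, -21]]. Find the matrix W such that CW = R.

W = [[-2, 2], [0, 1], [6, 5]]

Since C multiplies W on the left, W = C⁻¹R.
C has determinant -6; C⁻¹ = [[-25/6, 13/3, -5/2], [-5/6, 2/3, -1/2], [-13/6, 7/3, -3/2]].
W = C⁻¹R = [[-25/6, 13/3, -5/2], [-5/6, 2/3, -1/2], [-13/6, 7/3, -3/2]] · [[20, 9], [-2, -3], [-36, -21]] = [[-2, 2], [0, 1], [6, 5]].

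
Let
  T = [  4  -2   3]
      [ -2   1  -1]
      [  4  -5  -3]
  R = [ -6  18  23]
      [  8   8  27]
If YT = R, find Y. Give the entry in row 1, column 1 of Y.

1

Right-multiplying both sides by T⁻¹ gives Y = RT⁻¹.
T has determinant 6; T⁻¹ = [[-4/3, -7/2, -1/6], [-5/3, -4, -1/3], [1, 2, 0]].
Y = RT⁻¹ = [[-6, 18, 23], [8, 8, 27]] · [[-4/3, -7/2, -1/6], [-5/3, -4, -1/3], [1, 2, 0]] = [[1, -5, -5], [3, -6, -4]].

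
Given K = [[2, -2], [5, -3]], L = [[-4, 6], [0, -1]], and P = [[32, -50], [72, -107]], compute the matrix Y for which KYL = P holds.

Y = [[-3, -2], [1, -3]]

Left-multiply by K⁻¹ and right-multiply by L⁻¹: Y = K⁻¹PL⁻¹.
det K = 4; the adjugate gives K⁻¹ = [[-3/4, 1/2], [-5/4, 1/2]].
det L = 4; the adjugate gives L⁻¹ = [[-1/4, -3/2], [0, -1]].
K⁻¹P = [[12, -16], [-4, 9]].
Y = (K⁻¹P)L⁻¹ = [[-3, -2], [1, -3]].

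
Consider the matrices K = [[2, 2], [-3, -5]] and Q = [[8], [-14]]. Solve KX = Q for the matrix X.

Left-multiplying both sides by K⁻¹ gives X = K⁻¹Q.
K has determinant -4; K⁻¹ = [[5/4, 1/2], [-3/4, -1/2]].
X = K⁻¹Q = [[5/4, 1/2], [-3/4, -1/2]] · [[8], [-14]] = [[3], [1]].

X = [[3], [1]]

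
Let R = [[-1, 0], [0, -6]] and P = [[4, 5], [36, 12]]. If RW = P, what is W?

Left-multiplying both sides by R⁻¹ gives W = R⁻¹P.
R has determinant 6; R⁻¹ = [[-1, 0], [0, -1/6]].
W = R⁻¹P = [[-1, 0], [0, -1/6]] · [[4, 5], [36, 12]] = [[-4, -5], [-6, -2]].

W = [[-4, -5], [-6, -2]]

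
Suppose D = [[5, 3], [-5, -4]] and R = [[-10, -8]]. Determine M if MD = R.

D is on the right of M, so right-multiply by D⁻¹: M = RD⁻¹.
det D = -5; the adjugate gives D⁻¹ = [[4/5, 3/5], [-1, -1]].
M = RD⁻¹ = [[-10, -8]] · [[4/5, 3/5], [-1, -1]] = [[0, 2]].

M = [[0, 2]]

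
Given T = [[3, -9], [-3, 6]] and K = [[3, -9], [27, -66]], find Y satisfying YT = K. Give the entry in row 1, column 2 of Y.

0

Right-multiplying both sides by T⁻¹ gives Y = KT⁻¹.
det T = -9; the adjugate gives T⁻¹ = [[-2/3, -1], [-1/3, -1/3]].
Y = KT⁻¹ = [[3, -9], [27, -66]] · [[-2/3, -1], [-1/3, -1/3]] = [[1, 0], [4, -5]].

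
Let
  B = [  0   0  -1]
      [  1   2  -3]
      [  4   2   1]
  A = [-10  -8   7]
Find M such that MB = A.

M = [[-3, -2, -2]]

B is on the right of M, so right-multiply by B⁻¹: M = AB⁻¹.
B has determinant 6; B⁻¹ = [[4/3, -1/3, 1/3], [-13/6, 2/3, -1/6], [-1, 0, 0]].
M = AB⁻¹ = [[-10, -8, 7]] · [[4/3, -1/3, 1/3], [-13/6, 2/3, -1/6], [-1, 0, 0]] = [[-3, -2, -2]].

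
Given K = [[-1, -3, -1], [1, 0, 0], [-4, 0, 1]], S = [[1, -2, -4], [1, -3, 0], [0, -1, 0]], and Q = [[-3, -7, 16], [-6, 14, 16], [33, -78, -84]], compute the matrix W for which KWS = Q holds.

W = K⁻¹QS⁻¹ (apply K⁻¹ on the left and S⁻¹ on the right).
det K = 3, so K⁻¹ = [[0, 1, 0], [-1/3, -5/3, -1/3], [0, 4, 1]].
det S = 4; the adjugate gives S⁻¹ = [[0, 1, -3], [0, 0, -1], [-1/4, 1/4, -1/4]].
K⁻¹Q = [[-6, 14, 16], [0, 5, -4], [9, -22, -20]].
W = (K⁻¹Q)S⁻¹ = [[-4, -2, 0], [1, -1, -4], [5, 4, 0]].

W = [[-4, -2, 0], [1, -1, -4], [5, 4, 0]]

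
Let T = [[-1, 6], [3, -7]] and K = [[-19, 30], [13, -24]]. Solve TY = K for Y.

Y = [[-5, 6], [-4, 6]]

Since T multiplies Y on the left, Y = T⁻¹K.
T has determinant -11; T⁻¹ = [[7/11, 6/11], [3/11, 1/11]].
Y = T⁻¹K = [[7/11, 6/11], [3/11, 1/11]] · [[-19, 30], [13, -24]] = [[-5, 6], [-4, 6]].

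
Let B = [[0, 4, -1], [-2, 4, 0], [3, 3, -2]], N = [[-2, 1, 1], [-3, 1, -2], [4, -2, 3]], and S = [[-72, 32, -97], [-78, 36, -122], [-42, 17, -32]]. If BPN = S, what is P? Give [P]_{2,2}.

1

Left-multiply by B⁻¹ and right-multiply by N⁻¹: P = B⁻¹SN⁻¹.
B has determinant 2; B⁻¹ = [[-4, 5/2, 2], [-2, 3/2, 1], [-9, 6, 4]].
N has determinant 5; N⁻¹ = [[-1/5, -1, -3/5], [1/5, -2, -7/5], [2/5, 0, 1/5]].
B⁻¹S = [[9, -4, 19], [-15, 7, -21], [12, -4, 13]].
P = (B⁻¹S)N⁻¹ = [[5, -1, 4], [-4, 1, -5], [2, -4, 1]].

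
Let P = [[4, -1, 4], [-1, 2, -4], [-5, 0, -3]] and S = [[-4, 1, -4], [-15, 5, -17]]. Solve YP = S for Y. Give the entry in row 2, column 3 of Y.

Right-multiplying both sides by P⁻¹ gives Y = SP⁻¹.
det P = -1, so P⁻¹ = [[6, 3, 4], [-17, -8, -12], [-10, -5, -7]].
Y = SP⁻¹ = [[-4, 1, -4], [-15, 5, -17]] · [[6, 3, 4], [-17, -8, -12], [-10, -5, -7]] = [[-1, 0, 0], [-5, 0, -1]].

-1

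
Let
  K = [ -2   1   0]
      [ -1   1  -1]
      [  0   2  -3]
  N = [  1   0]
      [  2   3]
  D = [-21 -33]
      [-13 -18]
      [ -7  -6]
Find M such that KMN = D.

M = [[1, 5], [3, -1], [3, 0]]

M = K⁻¹DN⁻¹ (apply K⁻¹ on the left and N⁻¹ on the right).
det K = -1, so K⁻¹ = [[1, -3, 1], [3, -6, 2], [2, -4, 1]].
det N = 3, so N⁻¹ = [[1, 0], [-2/3, 1/3]].
K⁻¹D = [[11, 15], [1, -3], [3, 0]].
M = (K⁻¹D)N⁻¹ = [[1, 5], [3, -1], [3, 0]].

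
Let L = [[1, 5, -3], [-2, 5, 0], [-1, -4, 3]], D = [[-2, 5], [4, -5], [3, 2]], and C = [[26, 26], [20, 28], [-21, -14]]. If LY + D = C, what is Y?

Y = [[2, -4], [4, 5], [-2, 0]]

LY = C − D = [[28, 21], [16, 33], [-24, -16]].
Left-multiplying both sides by L⁻¹ gives Y = L⁻¹(C − D).
L has determinant 6; L⁻¹ = [[5/2, -1/2, 5/2], [1, 0, 1], [13/6, -1/6, 5/2]].
Y = L⁻¹(C − D) = [[2, -4], [4, 5], [-2, 0]].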